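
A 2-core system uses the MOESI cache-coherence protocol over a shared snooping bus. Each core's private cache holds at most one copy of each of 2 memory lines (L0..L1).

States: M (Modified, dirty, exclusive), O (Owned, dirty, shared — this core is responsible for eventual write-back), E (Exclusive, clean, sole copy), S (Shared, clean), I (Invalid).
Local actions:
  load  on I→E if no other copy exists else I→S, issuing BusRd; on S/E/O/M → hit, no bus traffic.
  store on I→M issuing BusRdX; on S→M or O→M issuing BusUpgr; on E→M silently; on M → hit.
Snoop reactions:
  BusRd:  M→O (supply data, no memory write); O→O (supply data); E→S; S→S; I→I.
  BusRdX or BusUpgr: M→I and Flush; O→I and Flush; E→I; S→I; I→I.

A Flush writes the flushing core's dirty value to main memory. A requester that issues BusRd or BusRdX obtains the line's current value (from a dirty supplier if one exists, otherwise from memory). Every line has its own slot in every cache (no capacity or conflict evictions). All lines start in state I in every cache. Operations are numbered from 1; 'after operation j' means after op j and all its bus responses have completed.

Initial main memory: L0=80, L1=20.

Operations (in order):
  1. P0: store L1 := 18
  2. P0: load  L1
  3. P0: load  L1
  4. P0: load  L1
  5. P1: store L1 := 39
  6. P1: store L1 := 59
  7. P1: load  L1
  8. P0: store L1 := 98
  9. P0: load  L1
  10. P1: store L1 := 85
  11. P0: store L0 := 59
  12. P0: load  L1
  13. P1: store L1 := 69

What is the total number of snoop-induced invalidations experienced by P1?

invalidations = 1

[1] P0: store L1 := 18 | P0:M(18), P1:I | bus: BusRdX
[2] P0: load  L1 | P0:M(18), P1:I | bus: none
[3] P0: load  L1 | P0:M(18), P1:I | bus: none
[4] P0: load  L1 | P0:M(18), P1:I | bus: none
[5] P1: store L1 := 39 | P0:I, P1:M(39) | bus: BusRdX,Flush
[6] P1: store L1 := 59 | P0:I, P1:M(59) | bus: none
[7] P1: load  L1 | P0:I, P1:M(59) | bus: none
[8] P0: store L1 := 98 | P0:M(98), P1:I | bus: BusRdX,Flush
[9] P0: load  L1 | P0:M(98), P1:I | bus: none
[10] P1: store L1 := 85 | P0:I, P1:M(85) | bus: BusRdX,Flush
[11] P0: store L0 := 59 | P0:M(59), P1:I | bus: BusRdX
[12] P0: load  L1 | P0:S(85), P1:O(85) | bus: BusRd
[13] P1: store L1 := 69 | P0:I, P1:M(69) | bus: BusUpgr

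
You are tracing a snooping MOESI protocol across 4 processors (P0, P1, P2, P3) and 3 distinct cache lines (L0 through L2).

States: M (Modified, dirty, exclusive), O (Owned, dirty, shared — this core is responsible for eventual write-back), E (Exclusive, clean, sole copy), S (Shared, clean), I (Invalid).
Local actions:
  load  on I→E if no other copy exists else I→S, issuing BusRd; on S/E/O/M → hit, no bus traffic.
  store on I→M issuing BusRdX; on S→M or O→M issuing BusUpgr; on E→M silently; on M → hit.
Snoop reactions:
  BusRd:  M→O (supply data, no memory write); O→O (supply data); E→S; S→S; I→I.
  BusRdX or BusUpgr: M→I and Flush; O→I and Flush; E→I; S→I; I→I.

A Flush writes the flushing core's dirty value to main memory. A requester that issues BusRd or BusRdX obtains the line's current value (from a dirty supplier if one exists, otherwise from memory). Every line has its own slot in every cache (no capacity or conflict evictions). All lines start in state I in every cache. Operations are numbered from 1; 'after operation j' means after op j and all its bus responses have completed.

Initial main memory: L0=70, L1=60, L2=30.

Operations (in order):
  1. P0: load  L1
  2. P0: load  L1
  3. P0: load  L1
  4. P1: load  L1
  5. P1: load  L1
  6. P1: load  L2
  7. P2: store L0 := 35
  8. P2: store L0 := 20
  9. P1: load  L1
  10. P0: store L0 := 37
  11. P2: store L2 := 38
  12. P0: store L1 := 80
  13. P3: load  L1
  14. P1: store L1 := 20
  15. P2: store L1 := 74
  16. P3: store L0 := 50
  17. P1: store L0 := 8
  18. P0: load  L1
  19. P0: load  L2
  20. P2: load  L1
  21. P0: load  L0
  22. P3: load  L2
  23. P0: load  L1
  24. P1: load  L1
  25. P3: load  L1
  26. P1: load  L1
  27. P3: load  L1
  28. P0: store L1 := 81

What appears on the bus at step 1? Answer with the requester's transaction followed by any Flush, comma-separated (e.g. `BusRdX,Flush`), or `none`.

bus = BusRd

1. P0: load  L1  bus=[BusRd]  L1: P0=E P1=I P2=I P3=I  mem[L1]=60
2. P0: load  L1  bus=[-]  L1: P0=E P1=I P2=I P3=I  mem[L1]=60
3. P0: load  L1  bus=[-]  L1: P0=E P1=I P2=I P3=I  mem[L1]=60
4. P1: load  L1  bus=[BusRd]  L1: P0=S P1=S P2=I P3=I  mem[L1]=60
5. P1: load  L1  bus=[-]  L1: P0=S P1=S P2=I P3=I  mem[L1]=60
6. P1: load  L2  bus=[BusRd]  L2: P0=I P1=E P2=I P3=I  mem[L2]=30
7. P2: store L0 := 35  bus=[BusRdX]  L0: P0=I P1=I P2=M P3=I  mem[L0]=70
8. P2: store L0 := 20  bus=[-]  L0: P0=I P1=I P2=M P3=I  mem[L0]=70
9. P1: load  L1  bus=[-]  L1: P0=S P1=S P2=I P3=I  mem[L1]=60
10. P0: store L0 := 37  bus=[BusRdX,Flush]  L0: P0=M P1=I P2=I P3=I  mem[L0]=20
11. P2: store L2 := 38  bus=[BusRdX]  L2: P0=I P1=I P2=M P3=I  mem[L2]=30
12. P0: store L1 := 80  bus=[BusUpgr]  L1: P0=M P1=I P2=I P3=I  mem[L1]=60
13. P3: load  L1  bus=[BusRd]  L1: P0=O P1=I P2=I P3=S  mem[L1]=60
14. P1: store L1 := 20  bus=[BusRdX,Flush]  L1: P0=I P1=M P2=I P3=I  mem[L1]=80
15. P2: store L1 := 74  bus=[BusRdX,Flush]  L1: P0=I P1=I P2=M P3=I  mem[L1]=20
16. P3: store L0 := 50  bus=[BusRdX,Flush]  L0: P0=I P1=I P2=I P3=M  mem[L0]=37
17. P1: store L0 := 8  bus=[BusRdX,Flush]  L0: P0=I P1=M P2=I P3=I  mem[L0]=50
18. P0: load  L1  bus=[BusRd]  L1: P0=S P1=I P2=O P3=I  mem[L1]=20
19. P0: load  L2  bus=[BusRd]  L2: P0=S P1=I P2=O P3=I  mem[L2]=30
20. P2: load  L1  bus=[-]  L1: P0=S P1=I P2=O P3=I  mem[L1]=20
21. P0: load  L0  bus=[BusRd]  L0: P0=S P1=O P2=I P3=I  mem[L0]=50
22. P3: load  L2  bus=[BusRd]  L2: P0=S P1=I P2=O P3=S  mem[L2]=30
23. P0: load  L1  bus=[-]  L1: P0=S P1=I P2=O P3=I  mem[L1]=20
24. P1: load  L1  bus=[BusRd]  L1: P0=S P1=S P2=O P3=I  mem[L1]=20
25. P3: load  L1  bus=[BusRd]  L1: P0=S P1=S P2=O P3=S  mem[L1]=20
26. P1: load  L1  bus=[-]  L1: P0=S P1=S P2=O P3=S  mem[L1]=20
27. P3: load  L1  bus=[-]  L1: P0=S P1=S P2=O P3=S  mem[L1]=20
28. P0: store L1 := 81  bus=[BusUpgr,Flush]  L1: P0=M P1=I P2=I P3=I  mem[L1]=74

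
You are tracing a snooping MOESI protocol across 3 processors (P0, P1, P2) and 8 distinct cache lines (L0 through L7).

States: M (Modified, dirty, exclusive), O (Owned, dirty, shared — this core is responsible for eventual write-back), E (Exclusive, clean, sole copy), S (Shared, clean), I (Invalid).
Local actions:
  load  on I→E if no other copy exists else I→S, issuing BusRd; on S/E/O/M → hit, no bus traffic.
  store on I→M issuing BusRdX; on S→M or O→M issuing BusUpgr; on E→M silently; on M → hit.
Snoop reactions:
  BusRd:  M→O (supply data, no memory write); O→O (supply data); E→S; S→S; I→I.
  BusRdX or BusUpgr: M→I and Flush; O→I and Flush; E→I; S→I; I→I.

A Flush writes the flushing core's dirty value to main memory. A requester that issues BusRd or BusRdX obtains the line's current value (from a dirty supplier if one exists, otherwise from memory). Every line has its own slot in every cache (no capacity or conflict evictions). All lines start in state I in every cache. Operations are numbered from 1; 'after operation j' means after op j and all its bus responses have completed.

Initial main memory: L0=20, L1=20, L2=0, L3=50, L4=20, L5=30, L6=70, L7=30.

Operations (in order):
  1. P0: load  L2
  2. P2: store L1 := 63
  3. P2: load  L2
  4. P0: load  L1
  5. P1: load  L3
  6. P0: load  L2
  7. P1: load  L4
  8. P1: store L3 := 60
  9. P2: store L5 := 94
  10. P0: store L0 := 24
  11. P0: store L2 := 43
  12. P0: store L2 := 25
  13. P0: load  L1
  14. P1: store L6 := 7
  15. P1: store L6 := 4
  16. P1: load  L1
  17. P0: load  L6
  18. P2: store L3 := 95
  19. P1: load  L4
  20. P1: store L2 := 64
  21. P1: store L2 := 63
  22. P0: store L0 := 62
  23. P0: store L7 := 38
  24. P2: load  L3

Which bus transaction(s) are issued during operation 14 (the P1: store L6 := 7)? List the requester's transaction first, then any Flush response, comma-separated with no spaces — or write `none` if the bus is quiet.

bus = BusRdX

step 1: P0: load  L2  ⟶  EII  (L2)  txn=BusRd  M[L2]=0
step 2: P2: store L1 := 63  ⟶  IIM  (L1)  txn=BusRdX  M[L1]=20
step 3: P2: load  L2  ⟶  SIS  (L2)  txn=BusRd  M[L2]=0
step 4: P0: load  L1  ⟶  SIO  (L1)  txn=BusRd  M[L1]=20
step 5: P1: load  L3  ⟶  IEI  (L3)  txn=BusRd  M[L3]=50
step 6: P0: load  L2  ⟶  SIS  (L2)  txn=∅  M[L2]=0
step 7: P1: load  L4  ⟶  IEI  (L4)  txn=BusRd  M[L4]=20
step 8: P1: store L3 := 60  ⟶  IMI  (L3)  txn=∅  M[L3]=50
step 9: P2: store L5 := 94  ⟶  IIM  (L5)  txn=BusRdX  M[L5]=30
step 10: P0: store L0 := 24  ⟶  MII  (L0)  txn=BusRdX  M[L0]=20
step 11: P0: store L2 := 43  ⟶  MII  (L2)  txn=BusUpgr  M[L2]=0
step 12: P0: store L2 := 25  ⟶  MII  (L2)  txn=∅  M[L2]=0
step 13: P0: load  L1  ⟶  SIO  (L1)  txn=∅  M[L1]=20
step 14: P1: store L6 := 7  ⟶  IMI  (L6)  txn=BusRdX  M[L6]=70
step 15: P1: store L6 := 4  ⟶  IMI  (L6)  txn=∅  M[L6]=70
step 16: P1: load  L1  ⟶  SSO  (L1)  txn=BusRd  M[L1]=20
step 17: P0: load  L6  ⟶  SOI  (L6)  txn=BusRd  M[L6]=70
step 18: P2: store L3 := 95  ⟶  IIM  (L3)  txn=BusRdX+Flush  M[L3]=60
step 19: P1: load  L4  ⟶  IEI  (L4)  txn=∅  M[L4]=20
step 20: P1: store L2 := 64  ⟶  IMI  (L2)  txn=BusRdX+Flush  M[L2]=25
step 21: P1: store L2 := 63  ⟶  IMI  (L2)  txn=∅  M[L2]=25
step 22: P0: store L0 := 62  ⟶  MII  (L0)  txn=∅  M[L0]=20
step 23: P0: store L7 := 38  ⟶  MII  (L7)  txn=BusRdX  M[L7]=30
step 24: P2: load  L3  ⟶  IIM  (L3)  txn=∅  M[L3]=60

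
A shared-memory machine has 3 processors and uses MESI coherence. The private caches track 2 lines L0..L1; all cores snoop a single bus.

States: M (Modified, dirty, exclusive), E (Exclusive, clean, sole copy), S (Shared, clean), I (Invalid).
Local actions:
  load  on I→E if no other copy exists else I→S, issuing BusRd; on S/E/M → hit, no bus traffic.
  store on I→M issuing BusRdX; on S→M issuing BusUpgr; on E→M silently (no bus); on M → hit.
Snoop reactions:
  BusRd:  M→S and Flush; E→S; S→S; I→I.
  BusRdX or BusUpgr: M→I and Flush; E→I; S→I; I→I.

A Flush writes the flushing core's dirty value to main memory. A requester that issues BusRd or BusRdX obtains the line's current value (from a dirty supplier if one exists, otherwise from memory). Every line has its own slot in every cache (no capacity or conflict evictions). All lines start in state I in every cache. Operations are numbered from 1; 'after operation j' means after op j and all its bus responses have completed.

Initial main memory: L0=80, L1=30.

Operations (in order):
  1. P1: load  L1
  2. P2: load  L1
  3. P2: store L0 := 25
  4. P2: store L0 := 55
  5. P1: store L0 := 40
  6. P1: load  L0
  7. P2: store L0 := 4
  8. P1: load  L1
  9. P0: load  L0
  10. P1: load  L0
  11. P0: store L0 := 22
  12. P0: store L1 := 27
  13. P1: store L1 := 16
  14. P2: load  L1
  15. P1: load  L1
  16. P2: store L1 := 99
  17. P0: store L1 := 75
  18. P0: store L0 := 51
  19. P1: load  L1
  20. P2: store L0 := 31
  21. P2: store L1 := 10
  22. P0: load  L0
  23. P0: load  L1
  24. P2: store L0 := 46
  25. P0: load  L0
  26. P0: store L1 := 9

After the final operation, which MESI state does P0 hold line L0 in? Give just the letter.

state = S

1. P1: load  L1  bus=[BusRd]  L1: P0=I P1=E P2=I  mem[L1]=30
2. P2: load  L1  bus=[BusRd]  L1: P0=I P1=S P2=S  mem[L1]=30
3. P2: store L0 := 25  bus=[BusRdX]  L0: P0=I P1=I P2=M  mem[L0]=80
4. P2: store L0 := 55  bus=[-]  L0: P0=I P1=I P2=M  mem[L0]=80
5. P1: store L0 := 40  bus=[BusRdX,Flush]  L0: P0=I P1=M P2=I  mem[L0]=55
6. P1: load  L0  bus=[-]  L0: P0=I P1=M P2=I  mem[L0]=55
7. P2: store L0 := 4  bus=[BusRdX,Flush]  L0: P0=I P1=I P2=M  mem[L0]=40
8. P1: load  L1  bus=[-]  L1: P0=I P1=S P2=S  mem[L1]=30
9. P0: load  L0  bus=[BusRd,Flush]  L0: P0=S P1=I P2=S  mem[L0]=4
10. P1: load  L0  bus=[BusRd]  L0: P0=S P1=S P2=S  mem[L0]=4
11. P0: store L0 := 22  bus=[BusUpgr]  L0: P0=M P1=I P2=I  mem[L0]=4
12. P0: store L1 := 27  bus=[BusRdX]  L1: P0=M P1=I P2=I  mem[L1]=30
13. P1: store L1 := 16  bus=[BusRdX,Flush]  L1: P0=I P1=M P2=I  mem[L1]=27
14. P2: load  L1  bus=[BusRd,Flush]  L1: P0=I P1=S P2=S  mem[L1]=16
15. P1: load  L1  bus=[-]  L1: P0=I P1=S P2=S  mem[L1]=16
16. P2: store L1 := 99  bus=[BusUpgr]  L1: P0=I P1=I P2=M  mem[L1]=16
17. P0: store L1 := 75  bus=[BusRdX,Flush]  L1: P0=M P1=I P2=I  mem[L1]=99
18. P0: store L0 := 51  bus=[-]  L0: P0=M P1=I P2=I  mem[L0]=4
19. P1: load  L1  bus=[BusRd,Flush]  L1: P0=S P1=S P2=I  mem[L1]=75
20. P2: store L0 := 31  bus=[BusRdX,Flush]  L0: P0=I P1=I P2=M  mem[L0]=51
21. P2: store L1 := 10  bus=[BusRdX]  L1: P0=I P1=I P2=M  mem[L1]=75
22. P0: load  L0  bus=[BusRd,Flush]  L0: P0=S P1=I P2=S  mem[L0]=31
23. P0: load  L1  bus=[BusRd,Flush]  L1: P0=S P1=I P2=S  mem[L1]=10
24. P2: store L0 := 46  bus=[BusUpgr]  L0: P0=I P1=I P2=M  mem[L0]=31
25. P0: load  L0  bus=[BusRd,Flush]  L0: P0=S P1=I P2=S  mem[L0]=46
26. P0: store L1 := 9  bus=[BusUpgr]  L1: P0=M P1=I P2=I  mem[L1]=10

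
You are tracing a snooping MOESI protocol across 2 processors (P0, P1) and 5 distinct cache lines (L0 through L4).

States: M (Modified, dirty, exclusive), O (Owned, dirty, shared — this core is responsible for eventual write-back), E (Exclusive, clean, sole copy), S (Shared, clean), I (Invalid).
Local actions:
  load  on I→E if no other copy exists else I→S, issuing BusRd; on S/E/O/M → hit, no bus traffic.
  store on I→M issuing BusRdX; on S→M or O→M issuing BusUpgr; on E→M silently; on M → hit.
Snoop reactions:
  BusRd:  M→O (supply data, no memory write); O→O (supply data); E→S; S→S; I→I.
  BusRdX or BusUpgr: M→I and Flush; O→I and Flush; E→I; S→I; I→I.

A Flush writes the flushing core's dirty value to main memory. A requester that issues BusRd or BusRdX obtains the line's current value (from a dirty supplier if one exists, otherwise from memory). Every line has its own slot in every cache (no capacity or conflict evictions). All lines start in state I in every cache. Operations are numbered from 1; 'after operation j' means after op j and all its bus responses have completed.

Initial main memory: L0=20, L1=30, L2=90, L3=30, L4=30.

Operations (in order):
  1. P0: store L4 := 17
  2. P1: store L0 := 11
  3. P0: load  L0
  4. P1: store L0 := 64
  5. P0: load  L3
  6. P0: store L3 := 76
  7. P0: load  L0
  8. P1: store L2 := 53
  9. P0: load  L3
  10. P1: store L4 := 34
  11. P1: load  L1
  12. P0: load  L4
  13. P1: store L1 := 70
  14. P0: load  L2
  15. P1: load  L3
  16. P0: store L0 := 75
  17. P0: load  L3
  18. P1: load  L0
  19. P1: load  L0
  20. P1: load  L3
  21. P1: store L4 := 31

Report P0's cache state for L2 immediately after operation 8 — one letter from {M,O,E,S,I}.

state = I

step 1: P0: store L4 := 17  ⟶  MI  (L4)  txn=BusRdX  M[L4]=30
step 2: P1: store L0 := 11  ⟶  IM  (L0)  txn=BusRdX  M[L0]=20
step 3: P0: load  L0  ⟶  SO  (L0)  txn=BusRd  M[L0]=20
step 4: P1: store L0 := 64  ⟶  IM  (L0)  txn=BusUpgr  M[L0]=20
step 5: P0: load  L3  ⟶  EI  (L3)  txn=BusRd  M[L3]=30
step 6: P0: store L3 := 76  ⟶  MI  (L3)  txn=∅  M[L3]=30
step 7: P0: load  L0  ⟶  SO  (L0)  txn=BusRd  M[L0]=20
step 8: P1: store L2 := 53  ⟶  IM  (L2)  txn=BusRdX  M[L2]=90
step 9: P0: load  L3  ⟶  MI  (L3)  txn=∅  M[L3]=30
step 10: P1: store L4 := 34  ⟶  IM  (L4)  txn=BusRdX+Flush  M[L4]=17
step 11: P1: load  L1  ⟶  IE  (L1)  txn=BusRd  M[L1]=30
step 12: P0: load  L4  ⟶  SO  (L4)  txn=BusRd  M[L4]=17
step 13: P1: store L1 := 70  ⟶  IM  (L1)  txn=∅  M[L1]=30
step 14: P0: load  L2  ⟶  SO  (L2)  txn=BusRd  M[L2]=90
step 15: P1: load  L3  ⟶  OS  (L3)  txn=BusRd  M[L3]=30
step 16: P0: store L0 := 75  ⟶  MI  (L0)  txn=BusUpgr+Flush  M[L0]=64
step 17: P0: load  L3  ⟶  OS  (L3)  txn=∅  M[L3]=30
step 18: P1: load  L0  ⟶  OS  (L0)  txn=BusRd  M[L0]=64
step 19: P1: load  L0  ⟶  OS  (L0)  txn=∅  M[L0]=64
step 20: P1: load  L3  ⟶  OS  (L3)  txn=∅  M[L3]=30
step 21: P1: store L4 := 31  ⟶  IM  (L4)  txn=BusUpgr  M[L4]=17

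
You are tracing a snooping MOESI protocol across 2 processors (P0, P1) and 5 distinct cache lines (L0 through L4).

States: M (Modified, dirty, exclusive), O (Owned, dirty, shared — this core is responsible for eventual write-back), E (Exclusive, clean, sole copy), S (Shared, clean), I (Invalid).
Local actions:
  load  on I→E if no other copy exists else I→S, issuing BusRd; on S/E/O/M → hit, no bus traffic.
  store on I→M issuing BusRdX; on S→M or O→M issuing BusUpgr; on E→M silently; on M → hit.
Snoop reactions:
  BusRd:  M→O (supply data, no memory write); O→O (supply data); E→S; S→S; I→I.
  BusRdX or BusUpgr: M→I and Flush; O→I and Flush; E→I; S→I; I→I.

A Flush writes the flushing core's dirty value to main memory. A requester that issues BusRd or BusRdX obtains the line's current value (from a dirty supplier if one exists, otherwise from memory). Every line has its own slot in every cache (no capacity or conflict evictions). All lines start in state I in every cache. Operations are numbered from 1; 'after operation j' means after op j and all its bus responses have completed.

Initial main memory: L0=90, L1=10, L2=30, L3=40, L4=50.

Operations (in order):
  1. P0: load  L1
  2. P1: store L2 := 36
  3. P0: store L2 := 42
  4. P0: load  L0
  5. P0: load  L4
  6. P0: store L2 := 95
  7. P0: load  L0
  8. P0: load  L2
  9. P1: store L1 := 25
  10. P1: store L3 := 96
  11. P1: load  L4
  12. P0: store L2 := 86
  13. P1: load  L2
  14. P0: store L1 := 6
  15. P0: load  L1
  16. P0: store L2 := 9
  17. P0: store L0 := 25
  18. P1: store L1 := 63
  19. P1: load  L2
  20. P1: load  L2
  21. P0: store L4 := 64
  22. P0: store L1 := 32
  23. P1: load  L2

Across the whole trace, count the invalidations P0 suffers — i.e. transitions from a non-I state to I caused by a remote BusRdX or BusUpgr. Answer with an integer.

[1] P0: load  L1 | P0:E(10), P1:I | bus: BusRd
[2] P1: store L2 := 36 | P0:I, P1:M(36) | bus: BusRdX
[3] P0: store L2 := 42 | P0:M(42), P1:I | bus: BusRdX,Flush
[4] P0: load  L0 | P0:E(90), P1:I | bus: BusRd
[5] P0: load  L4 | P0:E(50), P1:I | bus: BusRd
[6] P0: store L2 := 95 | P0:M(95), P1:I | bus: none
[7] P0: load  L0 | P0:E(90), P1:I | bus: none
[8] P0: load  L2 | P0:M(95), P1:I | bus: none
[9] P1: store L1 := 25 | P0:I, P1:M(25) | bus: BusRdX
[10] P1: store L3 := 96 | P0:I, P1:M(96) | bus: BusRdX
[11] P1: load  L4 | P0:S(50), P1:S(50) | bus: BusRd
[12] P0: store L2 := 86 | P0:M(86), P1:I | bus: none
[13] P1: load  L2 | P0:O(86), P1:S(86) | bus: BusRd
[14] P0: store L1 := 6 | P0:M(6), P1:I | bus: BusRdX,Flush
[15] P0: load  L1 | P0:M(6), P1:I | bus: none
[16] P0: store L2 := 9 | P0:M(9), P1:I | bus: BusUpgr
[17] P0: store L0 := 25 | P0:M(25), P1:I | bus: none
[18] P1: store L1 := 63 | P0:I, P1:M(63) | bus: BusRdX,Flush
[19] P1: load  L2 | P0:O(9), P1:S(9) | bus: BusRd
[20] P1: load  L2 | P0:O(9), P1:S(9) | bus: none
[21] P0: store L4 := 64 | P0:M(64), P1:I | bus: BusUpgr
[22] P0: store L1 := 32 | P0:M(32), P1:I | bus: BusRdX,Flush
[23] P1: load  L2 | P0:O(9), P1:S(9) | bus: none

invalidations = 2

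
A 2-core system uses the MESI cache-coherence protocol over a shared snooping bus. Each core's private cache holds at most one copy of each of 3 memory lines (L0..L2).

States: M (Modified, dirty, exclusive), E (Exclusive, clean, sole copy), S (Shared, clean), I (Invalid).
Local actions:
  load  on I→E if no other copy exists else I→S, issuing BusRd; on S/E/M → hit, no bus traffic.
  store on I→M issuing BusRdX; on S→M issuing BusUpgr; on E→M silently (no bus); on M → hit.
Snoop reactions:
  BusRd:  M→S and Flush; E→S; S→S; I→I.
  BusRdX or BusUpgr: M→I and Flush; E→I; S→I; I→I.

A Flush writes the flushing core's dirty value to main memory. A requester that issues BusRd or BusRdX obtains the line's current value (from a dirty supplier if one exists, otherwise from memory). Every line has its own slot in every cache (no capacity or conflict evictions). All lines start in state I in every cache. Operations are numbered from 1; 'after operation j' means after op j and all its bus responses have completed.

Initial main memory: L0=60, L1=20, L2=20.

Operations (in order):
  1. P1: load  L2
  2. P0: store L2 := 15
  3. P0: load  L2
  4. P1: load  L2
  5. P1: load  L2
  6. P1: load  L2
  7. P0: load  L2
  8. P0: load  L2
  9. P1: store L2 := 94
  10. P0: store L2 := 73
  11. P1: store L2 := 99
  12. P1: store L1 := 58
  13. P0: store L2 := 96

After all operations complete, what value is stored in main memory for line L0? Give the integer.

1. P1: load  L2  bus=[BusRd]  L2: P0=I P1=E  mem[L2]=20
2. P0: store L2 := 15  bus=[BusRdX]  L2: P0=M P1=I  mem[L2]=20
3. P0: load  L2  bus=[-]  L2: P0=M P1=I  mem[L2]=20
4. P1: load  L2  bus=[BusRd,Flush]  L2: P0=S P1=S  mem[L2]=15
5. P1: load  L2  bus=[-]  L2: P0=S P1=S  mem[L2]=15
6. P1: load  L2  bus=[-]  L2: P0=S P1=S  mem[L2]=15
7. P0: load  L2  bus=[-]  L2: P0=S P1=S  mem[L2]=15
8. P0: load  L2  bus=[-]  L2: P0=S P1=S  mem[L2]=15
9. P1: store L2 := 94  bus=[BusUpgr]  L2: P0=I P1=M  mem[L2]=15
10. P0: store L2 := 73  bus=[BusRdX,Flush]  L2: P0=M P1=I  mem[L2]=94
11. P1: store L2 := 99  bus=[BusRdX,Flush]  L2: P0=I P1=M  mem[L2]=73
12. P1: store L1 := 58  bus=[BusRdX]  L1: P0=I P1=M  mem[L1]=20
13. P0: store L2 := 96  bus=[BusRdX,Flush]  L2: P0=M P1=I  mem[L2]=99

memory[L0] = 60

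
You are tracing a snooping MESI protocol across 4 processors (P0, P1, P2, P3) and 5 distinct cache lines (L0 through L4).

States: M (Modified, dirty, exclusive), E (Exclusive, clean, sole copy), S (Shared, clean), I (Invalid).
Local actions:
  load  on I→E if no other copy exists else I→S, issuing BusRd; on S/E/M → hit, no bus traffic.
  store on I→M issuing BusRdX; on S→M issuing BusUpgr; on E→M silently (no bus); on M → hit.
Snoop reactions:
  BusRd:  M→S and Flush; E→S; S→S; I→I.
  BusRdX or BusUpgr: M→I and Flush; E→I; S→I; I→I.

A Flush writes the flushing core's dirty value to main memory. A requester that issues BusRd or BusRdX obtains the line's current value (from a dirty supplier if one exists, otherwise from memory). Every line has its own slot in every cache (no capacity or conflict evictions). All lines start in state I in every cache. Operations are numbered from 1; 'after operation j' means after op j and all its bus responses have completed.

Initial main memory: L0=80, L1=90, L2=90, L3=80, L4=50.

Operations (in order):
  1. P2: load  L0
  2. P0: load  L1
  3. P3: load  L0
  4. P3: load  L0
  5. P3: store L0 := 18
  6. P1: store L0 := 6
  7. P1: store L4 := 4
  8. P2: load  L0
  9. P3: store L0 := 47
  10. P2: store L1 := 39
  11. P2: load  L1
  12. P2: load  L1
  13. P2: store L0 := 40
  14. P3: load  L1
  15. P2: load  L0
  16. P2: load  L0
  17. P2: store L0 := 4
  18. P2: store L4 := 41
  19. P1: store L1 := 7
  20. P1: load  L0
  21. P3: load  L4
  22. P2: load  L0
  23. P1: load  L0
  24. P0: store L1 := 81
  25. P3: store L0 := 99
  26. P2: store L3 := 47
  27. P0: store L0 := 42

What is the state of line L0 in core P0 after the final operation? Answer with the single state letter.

state = M

step 1: P2: load  L0  ⟶  IIEI  (L0)  txn=BusRd  M[L0]=80
step 2: P0: load  L1  ⟶  EIII  (L1)  txn=BusRd  M[L1]=90
step 3: P3: load  L0  ⟶  IISS  (L0)  txn=BusRd  M[L0]=80
step 4: P3: load  L0  ⟶  IISS  (L0)  txn=∅  M[L0]=80
step 5: P3: store L0 := 18  ⟶  IIIM  (L0)  txn=BusUpgr  M[L0]=80
step 6: P1: store L0 := 6  ⟶  IMII  (L0)  txn=BusRdX+Flush  M[L0]=18
step 7: P1: store L4 := 4  ⟶  IMII  (L4)  txn=BusRdX  M[L4]=50
step 8: P2: load  L0  ⟶  ISSI  (L0)  txn=BusRd+Flush  M[L0]=6
step 9: P3: store L0 := 47  ⟶  IIIM  (L0)  txn=BusRdX  M[L0]=6
step 10: P2: store L1 := 39  ⟶  IIMI  (L1)  txn=BusRdX  M[L1]=90
step 11: P2: load  L1  ⟶  IIMI  (L1)  txn=∅  M[L1]=90
step 12: P2: load  L1  ⟶  IIMI  (L1)  txn=∅  M[L1]=90
step 13: P2: store L0 := 40  ⟶  IIMI  (L0)  txn=BusRdX+Flush  M[L0]=47
step 14: P3: load  L1  ⟶  IISS  (L1)  txn=BusRd+Flush  M[L1]=39
step 15: P2: load  L0  ⟶  IIMI  (L0)  txn=∅  M[L0]=47
step 16: P2: load  L0  ⟶  IIMI  (L0)  txn=∅  M[L0]=47
step 17: P2: store L0 := 4  ⟶  IIMI  (L0)  txn=∅  M[L0]=47
step 18: P2: store L4 := 41  ⟶  IIMI  (L4)  txn=BusRdX+Flush  M[L4]=4
step 19: P1: store L1 := 7  ⟶  IMII  (L1)  txn=BusRdX  M[L1]=39
step 20: P1: load  L0  ⟶  ISSI  (L0)  txn=BusRd+Flush  M[L0]=4
step 21: P3: load  L4  ⟶  IISS  (L4)  txn=BusRd+Flush  M[L4]=41
step 22: P2: load  L0  ⟶  ISSI  (L0)  txn=∅  M[L0]=4
step 23: P1: load  L0  ⟶  ISSI  (L0)  txn=∅  M[L0]=4
step 24: P0: store L1 := 81  ⟶  MIII  (L1)  txn=BusRdX+Flush  M[L1]=7
step 25: P3: store L0 := 99  ⟶  IIIM  (L0)  txn=BusRdX  M[L0]=4
step 26: P2: store L3 := 47  ⟶  IIMI  (L3)  txn=BusRdX  M[L3]=80
step 27: P0: store L0 := 42  ⟶  MIII  (L0)  txn=BusRdX+Flush  M[L0]=99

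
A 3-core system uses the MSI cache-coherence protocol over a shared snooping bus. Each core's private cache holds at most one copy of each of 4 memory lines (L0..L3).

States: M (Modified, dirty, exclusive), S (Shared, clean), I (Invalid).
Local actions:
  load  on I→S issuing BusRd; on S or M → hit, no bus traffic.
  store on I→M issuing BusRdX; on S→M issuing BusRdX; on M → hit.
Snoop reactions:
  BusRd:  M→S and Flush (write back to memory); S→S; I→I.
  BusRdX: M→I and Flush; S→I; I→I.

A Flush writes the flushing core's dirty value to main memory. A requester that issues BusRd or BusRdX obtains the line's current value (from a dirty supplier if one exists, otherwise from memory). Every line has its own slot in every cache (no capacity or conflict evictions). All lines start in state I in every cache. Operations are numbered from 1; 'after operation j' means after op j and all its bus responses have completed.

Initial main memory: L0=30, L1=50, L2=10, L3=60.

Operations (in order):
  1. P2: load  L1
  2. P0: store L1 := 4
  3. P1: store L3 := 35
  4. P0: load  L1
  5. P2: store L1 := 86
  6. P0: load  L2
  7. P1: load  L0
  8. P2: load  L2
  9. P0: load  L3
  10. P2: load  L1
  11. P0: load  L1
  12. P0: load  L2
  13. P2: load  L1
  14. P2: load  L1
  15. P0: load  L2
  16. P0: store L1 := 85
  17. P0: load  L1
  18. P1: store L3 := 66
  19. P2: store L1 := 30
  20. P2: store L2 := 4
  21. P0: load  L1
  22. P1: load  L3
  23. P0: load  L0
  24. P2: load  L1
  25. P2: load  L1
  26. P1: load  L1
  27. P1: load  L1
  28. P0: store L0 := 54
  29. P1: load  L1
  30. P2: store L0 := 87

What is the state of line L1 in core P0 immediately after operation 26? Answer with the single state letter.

state = S

1. P2: load  L1  bus=[BusRd]  L1: P0=I P1=I P2=S  mem[L1]=50
2. P0: store L1 := 4  bus=[BusRdX]  L1: P0=M P1=I P2=I  mem[L1]=50
3. P1: store L3 := 35  bus=[BusRdX]  L3: P0=I P1=M P2=I  mem[L3]=60
4. P0: load  L1  bus=[-]  L1: P0=M P1=I P2=I  mem[L1]=50
5. P2: store L1 := 86  bus=[BusRdX,Flush]  L1: P0=I P1=I P2=M  mem[L1]=4
6. P0: load  L2  bus=[BusRd]  L2: P0=S P1=I P2=I  mem[L2]=10
7. P1: load  L0  bus=[BusRd]  L0: P0=I P1=S P2=I  mem[L0]=30
8. P2: load  L2  bus=[BusRd]  L2: P0=S P1=I P2=S  mem[L2]=10
9. P0: load  L3  bus=[BusRd,Flush]  L3: P0=S P1=S P2=I  mem[L3]=35
10. P2: load  L1  bus=[-]  L1: P0=I P1=I P2=M  mem[L1]=4
11. P0: load  L1  bus=[BusRd,Flush]  L1: P0=S P1=I P2=S  mem[L1]=86
12. P0: load  L2  bus=[-]  L2: P0=S P1=I P2=S  mem[L2]=10
13. P2: load  L1  bus=[-]  L1: P0=S P1=I P2=S  mem[L1]=86
14. P2: load  L1  bus=[-]  L1: P0=S P1=I P2=S  mem[L1]=86
15. P0: load  L2  bus=[-]  L2: P0=S P1=I P2=S  mem[L2]=10
16. P0: store L1 := 85  bus=[BusRdX]  L1: P0=M P1=I P2=I  mem[L1]=86
17. P0: load  L1  bus=[-]  L1: P0=M P1=I P2=I  mem[L1]=86
18. P1: store L3 := 66  bus=[BusRdX]  L3: P0=I P1=M P2=I  mem[L3]=35
19. P2: store L1 := 30  bus=[BusRdX,Flush]  L1: P0=I P1=I P2=M  mem[L1]=85
20. P2: store L2 := 4  bus=[BusRdX]  L2: P0=I P1=I P2=M  mem[L2]=10
21. P0: load  L1  bus=[BusRd,Flush]  L1: P0=S P1=I P2=S  mem[L1]=30
22. P1: load  L3  bus=[-]  L3: P0=I P1=M P2=I  mem[L3]=35
23. P0: load  L0  bus=[BusRd]  L0: P0=S P1=S P2=I  mem[L0]=30
24. P2: load  L1  bus=[-]  L1: P0=S P1=I P2=S  mem[L1]=30
25. P2: load  L1  bus=[-]  L1: P0=S P1=I P2=S  mem[L1]=30
26. P1: load  L1  bus=[BusRd]  L1: P0=S P1=S P2=S  mem[L1]=30
27. P1: load  L1  bus=[-]  L1: P0=S P1=S P2=S  mem[L1]=30
28. P0: store L0 := 54  bus=[BusRdX]  L0: P0=M P1=I P2=I  mem[L0]=30
29. P1: load  L1  bus=[-]  L1: P0=S P1=S P2=S  mem[L1]=30
30. P2: store L0 := 87  bus=[BusRdX,Flush]  L0: P0=I P1=I P2=M  mem[L0]=54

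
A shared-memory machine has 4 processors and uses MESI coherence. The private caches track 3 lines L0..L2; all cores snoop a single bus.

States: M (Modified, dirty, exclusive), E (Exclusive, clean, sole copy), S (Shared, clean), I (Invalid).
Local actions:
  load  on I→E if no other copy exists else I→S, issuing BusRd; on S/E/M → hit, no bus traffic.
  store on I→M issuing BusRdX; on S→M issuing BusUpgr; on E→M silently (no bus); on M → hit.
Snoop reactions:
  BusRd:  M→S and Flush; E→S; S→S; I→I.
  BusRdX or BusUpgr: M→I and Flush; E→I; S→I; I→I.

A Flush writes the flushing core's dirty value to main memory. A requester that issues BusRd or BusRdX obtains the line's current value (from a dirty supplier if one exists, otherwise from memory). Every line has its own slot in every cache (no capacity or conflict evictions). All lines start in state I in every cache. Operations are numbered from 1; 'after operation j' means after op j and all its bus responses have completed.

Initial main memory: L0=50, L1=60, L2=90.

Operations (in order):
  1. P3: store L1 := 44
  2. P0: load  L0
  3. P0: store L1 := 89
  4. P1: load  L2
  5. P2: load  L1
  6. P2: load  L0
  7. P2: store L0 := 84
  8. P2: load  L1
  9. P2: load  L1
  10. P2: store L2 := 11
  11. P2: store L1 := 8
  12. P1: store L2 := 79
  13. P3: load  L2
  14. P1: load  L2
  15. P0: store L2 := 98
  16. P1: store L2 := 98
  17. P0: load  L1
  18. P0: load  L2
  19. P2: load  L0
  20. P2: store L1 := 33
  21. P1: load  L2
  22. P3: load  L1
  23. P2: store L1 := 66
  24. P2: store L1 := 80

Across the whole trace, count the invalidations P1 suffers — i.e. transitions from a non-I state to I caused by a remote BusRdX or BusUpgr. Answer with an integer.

invalidations = 2

[1] P3: store L1 := 44 | P0:I, P1:I, P2:I, P3:M(44) | bus: BusRdX
[2] P0: load  L0 | P0:E(50), P1:I, P2:I, P3:I | bus: BusRd
[3] P0: store L1 := 89 | P0:M(89), P1:I, P2:I, P3:I | bus: BusRdX,Flush
[4] P1: load  L2 | P0:I, P1:E(90), P2:I, P3:I | bus: BusRd
[5] P2: load  L1 | P0:S(89), P1:I, P2:S(89), P3:I | bus: BusRd,Flush
[6] P2: load  L0 | P0:S(50), P1:I, P2:S(50), P3:I | bus: BusRd
[7] P2: store L0 := 84 | P0:I, P1:I, P2:M(84), P3:I | bus: BusUpgr
[8] P2: load  L1 | P0:S(89), P1:I, P2:S(89), P3:I | bus: none
[9] P2: load  L1 | P0:S(89), P1:I, P2:S(89), P3:I | bus: none
[10] P2: store L2 := 11 | P0:I, P1:I, P2:M(11), P3:I | bus: BusRdX
[11] P2: store L1 := 8 | P0:I, P1:I, P2:M(8), P3:I | bus: BusUpgr
[12] P1: store L2 := 79 | P0:I, P1:M(79), P2:I, P3:I | bus: BusRdX,Flush
[13] P3: load  L2 | P0:I, P1:S(79), P2:I, P3:S(79) | bus: BusRd,Flush
[14] P1: load  L2 | P0:I, P1:S(79), P2:I, P3:S(79) | bus: none
[15] P0: store L2 := 98 | P0:M(98), P1:I, P2:I, P3:I | bus: BusRdX
[16] P1: store L2 := 98 | P0:I, P1:M(98), P2:I, P3:I | bus: BusRdX,Flush
[17] P0: load  L1 | P0:S(8), P1:I, P2:S(8), P3:I | bus: BusRd,Flush
[18] P0: load  L2 | P0:S(98), P1:S(98), P2:I, P3:I | bus: BusRd,Flush
[19] P2: load  L0 | P0:I, P1:I, P2:M(84), P3:I | bus: none
[20] P2: store L1 := 33 | P0:I, P1:I, P2:M(33), P3:I | bus: BusUpgr
[21] P1: load  L2 | P0:S(98), P1:S(98), P2:I, P3:I | bus: none
[22] P3: load  L1 | P0:I, P1:I, P2:S(33), P3:S(33) | bus: BusRd,Flush
[23] P2: store L1 := 66 | P0:I, P1:I, P2:M(66), P3:I | bus: BusUpgr
[24] P2: store L1 := 80 | P0:I, P1:I, P2:M(80), P3:I | bus: none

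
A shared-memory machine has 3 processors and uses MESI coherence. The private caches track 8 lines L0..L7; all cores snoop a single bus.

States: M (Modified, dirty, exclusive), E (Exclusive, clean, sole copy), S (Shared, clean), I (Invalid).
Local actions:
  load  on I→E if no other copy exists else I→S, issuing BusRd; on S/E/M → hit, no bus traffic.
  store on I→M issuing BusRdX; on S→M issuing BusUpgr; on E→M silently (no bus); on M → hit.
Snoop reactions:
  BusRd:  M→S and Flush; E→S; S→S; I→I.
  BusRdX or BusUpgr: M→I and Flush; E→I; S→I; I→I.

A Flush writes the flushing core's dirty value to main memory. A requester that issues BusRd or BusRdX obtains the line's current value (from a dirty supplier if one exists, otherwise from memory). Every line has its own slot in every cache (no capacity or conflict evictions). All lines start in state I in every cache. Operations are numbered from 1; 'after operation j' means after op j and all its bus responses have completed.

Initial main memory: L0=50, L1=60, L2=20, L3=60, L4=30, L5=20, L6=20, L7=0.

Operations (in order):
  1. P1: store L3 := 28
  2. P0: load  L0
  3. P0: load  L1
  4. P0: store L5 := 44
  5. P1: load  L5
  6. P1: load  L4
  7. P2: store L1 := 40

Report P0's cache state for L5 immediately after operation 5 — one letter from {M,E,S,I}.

1. P1: store L3 := 28  bus=[BusRdX]  L3: P0=I P1=M P2=I  mem[L3]=60
2. P0: load  L0  bus=[BusRd]  L0: P0=E P1=I P2=I  mem[L0]=50
3. P0: load  L1  bus=[BusRd]  L1: P0=E P1=I P2=I  mem[L1]=60
4. P0: store L5 := 44  bus=[BusRdX]  L5: P0=M P1=I P2=I  mem[L5]=20
5. P1: load  L5  bus=[BusRd,Flush]  L5: P0=S P1=S P2=I  mem[L5]=44
6. P1: load  L4  bus=[BusRd]  L4: P0=I P1=E P2=I  mem[L4]=30
7. P2: store L1 := 40  bus=[BusRdX]  L1: P0=I P1=I P2=M  mem[L1]=60

state = S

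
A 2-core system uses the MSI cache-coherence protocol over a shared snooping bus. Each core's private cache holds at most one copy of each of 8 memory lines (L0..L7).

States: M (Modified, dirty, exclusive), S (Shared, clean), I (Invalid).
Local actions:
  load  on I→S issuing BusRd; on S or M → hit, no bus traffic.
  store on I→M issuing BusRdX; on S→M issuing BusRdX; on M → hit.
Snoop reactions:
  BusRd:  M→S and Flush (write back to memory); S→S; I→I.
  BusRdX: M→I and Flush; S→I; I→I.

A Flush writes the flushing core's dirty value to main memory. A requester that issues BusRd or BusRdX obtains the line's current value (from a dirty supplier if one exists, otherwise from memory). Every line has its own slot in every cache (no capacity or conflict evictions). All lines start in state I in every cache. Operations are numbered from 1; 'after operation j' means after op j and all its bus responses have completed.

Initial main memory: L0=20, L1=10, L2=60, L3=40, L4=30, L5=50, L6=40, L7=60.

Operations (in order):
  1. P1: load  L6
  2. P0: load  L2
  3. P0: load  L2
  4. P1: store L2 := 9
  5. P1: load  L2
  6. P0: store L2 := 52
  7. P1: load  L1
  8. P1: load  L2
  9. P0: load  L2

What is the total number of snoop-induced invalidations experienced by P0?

step 1: P1: load  L6  ⟶  IS  (L6)  txn=BusRd  M[L6]=40
step 2: P0: load  L2  ⟶  SI  (L2)  txn=BusRd  M[L2]=60
step 3: P0: load  L2  ⟶  SI  (L2)  txn=∅  M[L2]=60
step 4: P1: store L2 := 9  ⟶  IM  (L2)  txn=BusRdX  M[L2]=60
step 5: P1: load  L2  ⟶  IM  (L2)  txn=∅  M[L2]=60
step 6: P0: store L2 := 52  ⟶  MI  (L2)  txn=BusRdX+Flush  M[L2]=9
step 7: P1: load  L1  ⟶  IS  (L1)  txn=BusRd  M[L1]=10
step 8: P1: load  L2  ⟶  SS  (L2)  txn=BusRd+Flush  M[L2]=52
step 9: P0: load  L2  ⟶  SS  (L2)  txn=∅  M[L2]=52

invalidations = 1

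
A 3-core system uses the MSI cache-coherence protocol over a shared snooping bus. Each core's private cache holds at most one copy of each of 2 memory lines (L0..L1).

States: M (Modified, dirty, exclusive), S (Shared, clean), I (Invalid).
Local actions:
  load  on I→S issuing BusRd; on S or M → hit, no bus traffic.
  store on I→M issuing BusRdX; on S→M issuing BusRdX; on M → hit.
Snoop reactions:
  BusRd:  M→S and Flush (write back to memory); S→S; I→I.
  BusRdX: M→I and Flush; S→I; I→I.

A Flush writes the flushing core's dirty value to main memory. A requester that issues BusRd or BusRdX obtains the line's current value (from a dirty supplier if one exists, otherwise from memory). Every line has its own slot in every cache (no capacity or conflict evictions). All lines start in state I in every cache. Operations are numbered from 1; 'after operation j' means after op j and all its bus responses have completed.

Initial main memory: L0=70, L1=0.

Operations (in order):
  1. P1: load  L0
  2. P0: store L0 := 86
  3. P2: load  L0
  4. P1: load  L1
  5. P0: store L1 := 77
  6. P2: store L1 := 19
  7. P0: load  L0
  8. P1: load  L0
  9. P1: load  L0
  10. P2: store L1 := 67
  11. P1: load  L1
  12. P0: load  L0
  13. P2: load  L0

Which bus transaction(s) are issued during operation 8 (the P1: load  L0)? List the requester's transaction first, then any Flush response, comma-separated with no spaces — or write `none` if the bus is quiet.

step 1: P1: load  L0  ⟶  ISI  (L0)  txn=BusRd  M[L0]=70
step 2: P0: store L0 := 86  ⟶  MII  (L0)  txn=BusRdX  M[L0]=70
step 3: P2: load  L0  ⟶  SIS  (L0)  txn=BusRd+Flush  M[L0]=86
step 4: P1: load  L1  ⟶  ISI  (L1)  txn=BusRd  M[L1]=0
step 5: P0: store L1 := 77  ⟶  MII  (L1)  txn=BusRdX  M[L1]=0
step 6: P2: store L1 := 19  ⟶  IIM  (L1)  txn=BusRdX+Flush  M[L1]=77
step 7: P0: load  L0  ⟶  SIS  (L0)  txn=∅  M[L0]=86
step 8: P1: load  L0  ⟶  SSS  (L0)  txn=BusRd  M[L0]=86
step 9: P1: load  L0  ⟶  SSS  (L0)  txn=∅  M[L0]=86
step 10: P2: store L1 := 67  ⟶  IIM  (L1)  txn=∅  M[L1]=77
step 11: P1: load  L1  ⟶  ISS  (L1)  txn=BusRd+Flush  M[L1]=67
step 12: P0: load  L0  ⟶  SSS  (L0)  txn=∅  M[L0]=86
step 13: P2: load  L0  ⟶  SSS  (L0)  txn=∅  M[L0]=86

bus = BusRd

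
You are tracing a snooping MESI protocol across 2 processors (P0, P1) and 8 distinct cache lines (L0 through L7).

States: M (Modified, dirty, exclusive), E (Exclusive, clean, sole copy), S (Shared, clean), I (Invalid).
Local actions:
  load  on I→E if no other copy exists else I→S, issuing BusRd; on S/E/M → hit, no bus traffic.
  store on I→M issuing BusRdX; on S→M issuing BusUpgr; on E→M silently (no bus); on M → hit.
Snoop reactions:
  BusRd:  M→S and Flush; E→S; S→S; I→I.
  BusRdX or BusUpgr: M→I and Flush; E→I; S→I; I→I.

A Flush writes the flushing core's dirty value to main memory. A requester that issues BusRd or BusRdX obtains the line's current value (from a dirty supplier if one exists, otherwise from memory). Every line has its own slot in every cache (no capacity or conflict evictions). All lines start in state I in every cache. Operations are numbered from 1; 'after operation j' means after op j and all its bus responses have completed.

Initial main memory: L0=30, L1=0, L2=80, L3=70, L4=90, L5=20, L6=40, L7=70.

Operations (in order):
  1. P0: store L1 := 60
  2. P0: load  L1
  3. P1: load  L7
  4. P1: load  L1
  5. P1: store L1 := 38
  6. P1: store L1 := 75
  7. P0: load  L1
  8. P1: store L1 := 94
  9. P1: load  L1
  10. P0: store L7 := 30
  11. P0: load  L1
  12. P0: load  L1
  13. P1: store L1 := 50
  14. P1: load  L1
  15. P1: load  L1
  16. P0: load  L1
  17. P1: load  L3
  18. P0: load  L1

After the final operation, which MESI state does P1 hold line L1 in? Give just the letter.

step 1: P0: store L1 := 60  ⟶  MI  (L1)  txn=BusRdX  M[L1]=0
step 2: P0: load  L1  ⟶  MI  (L1)  txn=∅  M[L1]=0
step 3: P1: load  L7  ⟶  IE  (L7)  txn=BusRd  M[L7]=70
step 4: P1: load  L1  ⟶  SS  (L1)  txn=BusRd+Flush  M[L1]=60
step 5: P1: store L1 := 38  ⟶  IM  (L1)  txn=BusUpgr  M[L1]=60
step 6: P1: store L1 := 75  ⟶  IM  (L1)  txn=∅  M[L1]=60
step 7: P0: load  L1  ⟶  SS  (L1)  txn=BusRd+Flush  M[L1]=75
step 8: P1: store L1 := 94  ⟶  IM  (L1)  txn=BusUpgr  M[L1]=75
step 9: P1: load  L1  ⟶  IM  (L1)  txn=∅  M[L1]=75
step 10: P0: store L7 := 30  ⟶  MI  (L7)  txn=BusRdX  M[L7]=70
step 11: P0: load  L1  ⟶  SS  (L1)  txn=BusRd+Flush  M[L1]=94
step 12: P0: load  L1  ⟶  SS  (L1)  txn=∅  M[L1]=94
step 13: P1: store L1 := 50  ⟶  IM  (L1)  txn=BusUpgr  M[L1]=94
step 14: P1: load  L1  ⟶  IM  (L1)  txn=∅  M[L1]=94
step 15: P1: load  L1  ⟶  IM  (L1)  txn=∅  M[L1]=94
step 16: P0: load  L1  ⟶  SS  (L1)  txn=BusRd+Flush  M[L1]=50
step 17: P1: load  L3  ⟶  IE  (L3)  txn=BusRd  M[L3]=70
step 18: P0: load  L1  ⟶  SS  (L1)  txn=∅  M[L1]=50

state = S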